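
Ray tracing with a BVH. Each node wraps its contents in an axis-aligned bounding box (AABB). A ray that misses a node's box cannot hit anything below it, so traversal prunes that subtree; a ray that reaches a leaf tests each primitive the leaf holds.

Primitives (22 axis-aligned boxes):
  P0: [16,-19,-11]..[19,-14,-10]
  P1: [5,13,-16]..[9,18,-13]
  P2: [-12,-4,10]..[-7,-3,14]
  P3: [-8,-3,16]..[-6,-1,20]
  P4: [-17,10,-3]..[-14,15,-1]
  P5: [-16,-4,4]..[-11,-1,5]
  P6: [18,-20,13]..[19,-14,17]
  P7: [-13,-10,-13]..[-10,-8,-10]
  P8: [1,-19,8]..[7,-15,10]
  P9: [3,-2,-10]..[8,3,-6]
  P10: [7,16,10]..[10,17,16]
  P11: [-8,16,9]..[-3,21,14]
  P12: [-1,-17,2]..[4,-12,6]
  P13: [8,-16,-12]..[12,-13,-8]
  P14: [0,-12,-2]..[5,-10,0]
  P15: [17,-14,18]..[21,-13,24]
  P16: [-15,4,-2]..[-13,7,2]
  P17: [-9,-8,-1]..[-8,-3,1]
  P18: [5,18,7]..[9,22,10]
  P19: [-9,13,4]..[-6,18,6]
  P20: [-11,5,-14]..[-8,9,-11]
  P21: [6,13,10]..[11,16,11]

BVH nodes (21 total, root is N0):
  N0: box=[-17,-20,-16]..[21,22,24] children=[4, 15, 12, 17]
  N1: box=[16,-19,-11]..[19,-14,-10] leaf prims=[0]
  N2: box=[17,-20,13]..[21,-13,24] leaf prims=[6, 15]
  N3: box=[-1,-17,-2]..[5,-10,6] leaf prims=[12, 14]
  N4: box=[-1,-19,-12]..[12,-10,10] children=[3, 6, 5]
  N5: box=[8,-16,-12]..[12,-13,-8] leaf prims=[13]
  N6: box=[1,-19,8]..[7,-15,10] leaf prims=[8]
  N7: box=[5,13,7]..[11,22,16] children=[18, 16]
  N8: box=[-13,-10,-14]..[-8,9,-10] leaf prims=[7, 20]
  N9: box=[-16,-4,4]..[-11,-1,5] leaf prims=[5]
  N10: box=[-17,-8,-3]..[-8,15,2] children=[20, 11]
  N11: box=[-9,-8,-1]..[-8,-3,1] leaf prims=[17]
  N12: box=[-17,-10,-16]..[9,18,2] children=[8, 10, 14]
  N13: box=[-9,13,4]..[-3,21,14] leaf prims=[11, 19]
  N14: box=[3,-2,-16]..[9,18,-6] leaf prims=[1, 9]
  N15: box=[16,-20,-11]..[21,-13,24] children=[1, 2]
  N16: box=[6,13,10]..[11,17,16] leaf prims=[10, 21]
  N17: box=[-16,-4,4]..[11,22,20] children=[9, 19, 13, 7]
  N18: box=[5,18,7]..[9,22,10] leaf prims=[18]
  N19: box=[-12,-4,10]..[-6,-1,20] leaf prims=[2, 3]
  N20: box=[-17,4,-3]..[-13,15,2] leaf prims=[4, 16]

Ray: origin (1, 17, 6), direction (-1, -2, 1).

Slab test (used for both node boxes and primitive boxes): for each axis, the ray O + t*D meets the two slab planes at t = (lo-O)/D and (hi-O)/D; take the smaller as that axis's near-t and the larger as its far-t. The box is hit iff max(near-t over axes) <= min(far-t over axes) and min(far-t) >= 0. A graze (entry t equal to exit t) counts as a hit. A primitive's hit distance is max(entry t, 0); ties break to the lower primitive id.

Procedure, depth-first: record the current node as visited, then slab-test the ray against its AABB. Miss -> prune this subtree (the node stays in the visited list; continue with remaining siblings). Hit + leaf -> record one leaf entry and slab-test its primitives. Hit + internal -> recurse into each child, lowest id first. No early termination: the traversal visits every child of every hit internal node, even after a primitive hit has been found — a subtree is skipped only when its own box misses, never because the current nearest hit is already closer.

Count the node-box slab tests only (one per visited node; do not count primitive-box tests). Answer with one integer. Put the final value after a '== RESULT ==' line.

Trace the traversal:
N0 x:[-20,18] y:[-5/2,37/2] z:[-22,18] -> hit [-5/2,18], descend [4, 12, 15, 17]
  N4 x:[-11,2] y:[27/2,18] z:[-18,4] -> miss, prune
  N12 x:[-8,18] y:[-1/2,27/2] z:[-22,-4] -> miss, prune
  N15 x:[-20,-15] y:[15,37/2] z:[-17,18] -> miss, prune
  N17 x:[-10,17] y:[-5/2,21/2] z:[-2,14] -> hit [-2,21/2], descend [7, 9, 13, 19]
    N7 x:[-10,-4] y:[-5/2,2] z:[1,10] -> miss, prune
    N9 x:[12,17] y:[9,21/2] z:[-2,-1] -> miss, prune
    N13 x:[4,10] y:[-2,2] z:[-2,8] -> miss, prune
    N19 x:[7,13] y:[9,21/2] z:[4,14] -> hit [9,21/2] leaf, test {P2(miss), P3(miss)}

Visited [0, 4, 12, 15, 17, 7, 9, 13, 19]. Tests: 9 box, 1 leaf. Nearest: miss.

== RESULT ==
9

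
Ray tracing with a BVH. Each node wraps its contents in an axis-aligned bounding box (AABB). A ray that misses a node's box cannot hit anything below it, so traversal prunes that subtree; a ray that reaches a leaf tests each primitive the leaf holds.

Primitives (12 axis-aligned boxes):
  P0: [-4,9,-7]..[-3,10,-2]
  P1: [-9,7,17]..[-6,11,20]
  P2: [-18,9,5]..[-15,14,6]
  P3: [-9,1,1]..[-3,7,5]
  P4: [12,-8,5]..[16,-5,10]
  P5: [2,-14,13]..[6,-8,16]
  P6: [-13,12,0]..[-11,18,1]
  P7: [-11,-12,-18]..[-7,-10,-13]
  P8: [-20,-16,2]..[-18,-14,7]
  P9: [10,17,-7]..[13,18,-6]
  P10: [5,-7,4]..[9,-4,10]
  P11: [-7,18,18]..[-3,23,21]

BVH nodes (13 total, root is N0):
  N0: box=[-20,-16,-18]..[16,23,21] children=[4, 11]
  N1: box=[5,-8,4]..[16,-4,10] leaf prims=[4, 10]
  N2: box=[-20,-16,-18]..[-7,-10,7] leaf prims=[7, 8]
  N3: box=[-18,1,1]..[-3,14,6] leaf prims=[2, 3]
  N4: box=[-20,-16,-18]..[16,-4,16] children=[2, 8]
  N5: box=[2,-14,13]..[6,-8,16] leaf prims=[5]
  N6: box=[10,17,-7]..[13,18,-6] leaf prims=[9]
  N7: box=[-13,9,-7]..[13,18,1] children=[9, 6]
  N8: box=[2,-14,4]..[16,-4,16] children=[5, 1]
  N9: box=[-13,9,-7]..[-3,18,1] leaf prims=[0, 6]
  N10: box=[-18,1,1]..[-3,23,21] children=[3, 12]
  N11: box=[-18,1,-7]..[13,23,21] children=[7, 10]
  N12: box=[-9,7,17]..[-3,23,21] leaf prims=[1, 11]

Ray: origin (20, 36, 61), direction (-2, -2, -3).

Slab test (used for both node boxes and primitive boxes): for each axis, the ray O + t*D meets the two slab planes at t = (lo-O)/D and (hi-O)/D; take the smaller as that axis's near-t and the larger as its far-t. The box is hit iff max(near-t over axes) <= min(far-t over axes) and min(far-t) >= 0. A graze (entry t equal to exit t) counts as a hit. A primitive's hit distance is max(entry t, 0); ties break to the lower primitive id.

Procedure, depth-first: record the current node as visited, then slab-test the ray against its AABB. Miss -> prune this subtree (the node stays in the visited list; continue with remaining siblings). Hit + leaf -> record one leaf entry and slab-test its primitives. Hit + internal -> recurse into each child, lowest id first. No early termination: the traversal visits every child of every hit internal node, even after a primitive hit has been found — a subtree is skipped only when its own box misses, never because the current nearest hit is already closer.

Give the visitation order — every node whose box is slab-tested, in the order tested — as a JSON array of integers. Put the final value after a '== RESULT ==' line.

Trace the traversal:
N0 x:[2,20] y:[13/2,26] z:[40/3,79/3] -> hit [40/3,20], descend [4, 11]
  N4 x:[2,20] y:[20,26] z:[15,79/3] -> hit [20,20], descend [2, 8]
    N2 x:[27/2,20] y:[23,26] z:[18,79/3] -> miss, prune
    N8 x:[2,9] y:[20,25] z:[15,19] -> miss, prune
  N11 x:[7/2,19] y:[13/2,35/2] z:[40/3,68/3] -> hit [40/3,35/2], descend [7, 10]
    N7 x:[7/2,33/2] y:[9,27/2] z:[20,68/3] -> miss, prune
    N10 x:[23/2,19] y:[13/2,35/2] z:[40/3,20] -> hit [40/3,35/2], descend [3, 12]
      N3 x:[23/2,19] y:[11,35/2] z:[55/3,20] -> miss, prune
      N12 x:[23/2,29/2] y:[13/2,29/2] z:[40/3,44/3] -> hit [40/3,29/2] leaf, test {P1@t=41/3, P11(miss)}

9 AABB tests over nodes [0, 4, 2, 8, 11, 7, 10, 3, 12]; 1 leaf entered; closest P1.

== RESULT ==
[0, 4, 2, 8, 11, 7, 10, 3, 12]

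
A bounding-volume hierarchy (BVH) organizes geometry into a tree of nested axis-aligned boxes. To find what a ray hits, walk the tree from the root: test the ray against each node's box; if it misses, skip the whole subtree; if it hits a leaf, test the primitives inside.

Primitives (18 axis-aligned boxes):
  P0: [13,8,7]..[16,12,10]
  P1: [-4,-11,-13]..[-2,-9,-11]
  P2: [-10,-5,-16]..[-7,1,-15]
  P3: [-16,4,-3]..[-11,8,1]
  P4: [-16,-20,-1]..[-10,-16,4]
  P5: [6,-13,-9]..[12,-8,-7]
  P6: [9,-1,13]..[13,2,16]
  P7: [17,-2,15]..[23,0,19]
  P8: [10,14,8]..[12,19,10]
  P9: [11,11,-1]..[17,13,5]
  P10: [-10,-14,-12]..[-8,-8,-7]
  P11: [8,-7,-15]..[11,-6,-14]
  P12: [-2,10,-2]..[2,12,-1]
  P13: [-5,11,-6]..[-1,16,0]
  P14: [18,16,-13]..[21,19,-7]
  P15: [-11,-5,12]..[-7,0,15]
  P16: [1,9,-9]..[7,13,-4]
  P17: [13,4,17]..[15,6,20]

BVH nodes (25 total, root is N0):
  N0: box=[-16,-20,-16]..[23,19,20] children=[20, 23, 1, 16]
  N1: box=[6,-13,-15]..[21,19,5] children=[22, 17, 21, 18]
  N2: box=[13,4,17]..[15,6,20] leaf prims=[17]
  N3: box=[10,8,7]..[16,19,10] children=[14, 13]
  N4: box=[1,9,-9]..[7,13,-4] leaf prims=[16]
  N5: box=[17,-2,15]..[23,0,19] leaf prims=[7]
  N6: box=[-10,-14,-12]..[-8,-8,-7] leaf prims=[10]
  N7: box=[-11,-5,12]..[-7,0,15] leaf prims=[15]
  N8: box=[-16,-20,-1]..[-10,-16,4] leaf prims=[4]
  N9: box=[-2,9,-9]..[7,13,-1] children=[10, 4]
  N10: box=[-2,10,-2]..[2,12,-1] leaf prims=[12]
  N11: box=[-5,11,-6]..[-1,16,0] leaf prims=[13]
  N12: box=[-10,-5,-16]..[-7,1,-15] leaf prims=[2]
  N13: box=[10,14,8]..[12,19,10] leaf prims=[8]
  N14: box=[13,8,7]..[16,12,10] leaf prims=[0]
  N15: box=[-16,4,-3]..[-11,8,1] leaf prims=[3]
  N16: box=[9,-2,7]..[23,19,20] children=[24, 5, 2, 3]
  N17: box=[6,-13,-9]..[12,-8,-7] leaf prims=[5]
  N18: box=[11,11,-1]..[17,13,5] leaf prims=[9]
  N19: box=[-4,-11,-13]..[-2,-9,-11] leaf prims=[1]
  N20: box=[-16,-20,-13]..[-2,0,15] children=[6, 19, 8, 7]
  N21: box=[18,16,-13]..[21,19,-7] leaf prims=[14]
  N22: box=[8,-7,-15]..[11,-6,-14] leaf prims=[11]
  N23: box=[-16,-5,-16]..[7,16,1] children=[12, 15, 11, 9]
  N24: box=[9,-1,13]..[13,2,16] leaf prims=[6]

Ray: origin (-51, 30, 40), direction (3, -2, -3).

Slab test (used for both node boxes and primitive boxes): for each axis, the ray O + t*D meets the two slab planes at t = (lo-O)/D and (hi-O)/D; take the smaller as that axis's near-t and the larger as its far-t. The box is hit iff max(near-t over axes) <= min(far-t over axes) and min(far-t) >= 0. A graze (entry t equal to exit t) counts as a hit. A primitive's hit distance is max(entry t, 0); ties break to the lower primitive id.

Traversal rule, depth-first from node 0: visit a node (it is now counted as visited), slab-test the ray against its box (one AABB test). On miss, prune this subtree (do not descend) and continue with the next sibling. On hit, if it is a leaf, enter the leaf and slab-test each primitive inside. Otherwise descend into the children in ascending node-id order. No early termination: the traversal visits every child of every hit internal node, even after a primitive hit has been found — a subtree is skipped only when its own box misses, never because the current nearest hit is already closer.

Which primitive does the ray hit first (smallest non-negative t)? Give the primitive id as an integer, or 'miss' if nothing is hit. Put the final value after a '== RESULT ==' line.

Trace the traversal:
N0 x:[35/3,74/3] y:[11/2,25] z:[20/3,56/3] -> hit [35/3,56/3], descend [1, 16, 20, 23]
  N1 x:[19,24] y:[11/2,43/2] z:[35/3,55/3] -> miss, prune
  N16 x:[20,74/3] y:[11/2,16] z:[20/3,11] -> miss, prune
  N20 x:[35/3,49/3] y:[15,25] z:[25/3,53/3] -> hit [15,49/3], descend [6, 7, 8, 19]
    N6 x:[41/3,43/3] y:[19,22] z:[47/3,52/3] -> miss, prune
    N7 x:[40/3,44/3] y:[15,35/2] z:[25/3,28/3] -> miss, prune
    N8 x:[35/3,41/3] y:[23,25] z:[12,41/3] -> miss, prune
    N19 x:[47/3,49/3] y:[39/2,41/2] z:[17,53/3] -> miss, prune
  N23 x:[35/3,58/3] y:[7,35/2] z:[13,56/3] -> hit [13,35/2], descend [9, 11, 12, 15]
    N9 x:[49/3,58/3] y:[17/2,21/2] z:[41/3,49/3] -> miss, prune
    N11 x:[46/3,50/3] y:[7,19/2] z:[40/3,46/3] -> miss, prune
    N12 x:[41/3,44/3] y:[29/2,35/2] z:[55/3,56/3] -> miss, prune
    N15 x:[35/3,40/3] y:[11,13] z:[13,43/3] -> hit [13,13] leaf, test {P3@t=13}

13 AABB tests over nodes [0, 1, 16, 20, 6, 7, 8, 19, 23, 9, 11, 12, 15]; 1 leaf entered; closest P3.

== RESULT ==
3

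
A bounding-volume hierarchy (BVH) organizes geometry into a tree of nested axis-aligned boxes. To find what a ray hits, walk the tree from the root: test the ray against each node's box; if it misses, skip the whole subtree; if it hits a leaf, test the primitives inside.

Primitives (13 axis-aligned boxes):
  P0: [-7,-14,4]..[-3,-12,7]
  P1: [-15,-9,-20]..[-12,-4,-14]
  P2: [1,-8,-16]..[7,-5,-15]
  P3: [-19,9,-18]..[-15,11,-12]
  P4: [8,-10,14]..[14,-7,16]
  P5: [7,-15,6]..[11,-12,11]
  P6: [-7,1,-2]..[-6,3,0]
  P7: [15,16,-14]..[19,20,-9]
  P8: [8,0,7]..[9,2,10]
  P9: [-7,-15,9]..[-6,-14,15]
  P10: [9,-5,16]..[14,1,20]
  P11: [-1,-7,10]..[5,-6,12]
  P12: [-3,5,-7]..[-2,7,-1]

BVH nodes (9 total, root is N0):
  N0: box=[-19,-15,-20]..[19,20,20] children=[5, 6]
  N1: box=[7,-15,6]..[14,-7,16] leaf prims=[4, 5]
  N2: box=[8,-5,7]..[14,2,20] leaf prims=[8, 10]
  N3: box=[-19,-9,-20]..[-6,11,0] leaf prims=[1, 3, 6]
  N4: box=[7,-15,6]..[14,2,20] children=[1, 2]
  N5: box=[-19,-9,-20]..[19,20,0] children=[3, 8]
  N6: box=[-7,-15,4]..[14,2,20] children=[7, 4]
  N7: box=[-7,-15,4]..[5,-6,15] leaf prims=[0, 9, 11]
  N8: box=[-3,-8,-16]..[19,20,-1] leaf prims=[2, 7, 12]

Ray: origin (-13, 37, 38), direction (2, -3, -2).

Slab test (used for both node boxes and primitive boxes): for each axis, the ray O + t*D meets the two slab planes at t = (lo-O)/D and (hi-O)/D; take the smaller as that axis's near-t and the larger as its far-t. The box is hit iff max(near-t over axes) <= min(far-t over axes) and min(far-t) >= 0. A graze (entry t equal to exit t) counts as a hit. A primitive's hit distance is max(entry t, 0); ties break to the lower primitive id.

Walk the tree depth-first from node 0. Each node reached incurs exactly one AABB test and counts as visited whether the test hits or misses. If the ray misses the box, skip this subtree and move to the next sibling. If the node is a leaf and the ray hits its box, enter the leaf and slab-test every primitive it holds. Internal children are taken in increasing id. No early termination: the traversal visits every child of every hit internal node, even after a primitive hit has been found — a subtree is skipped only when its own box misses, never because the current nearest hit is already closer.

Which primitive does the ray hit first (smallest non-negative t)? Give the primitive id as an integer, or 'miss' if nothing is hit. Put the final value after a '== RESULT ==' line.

Trace the traversal:
N0 x:[-3,16] y:[17/3,52/3] z:[9,29] -> hit [9,16], descend [5, 6]
  N5 x:[-3,16] y:[17/3,46/3] z:[19,29] -> miss, prune
  N6 x:[3,27/2] y:[35/3,52/3] z:[9,17] -> hit [35/3,27/2], descend [4, 7]
    N4 x:[10,27/2] y:[35/3,52/3] z:[9,16] -> hit [35/3,27/2], descend [1, 2]
      N1 x:[10,27/2] y:[44/3,52/3] z:[11,16] -> miss, prune
      N2 x:[21/2,27/2] y:[35/3,14] z:[9,31/2] -> hit [35/3,27/2] leaf, test {P8(miss), P10(miss)}
    N7 x:[3,9] y:[43/3,52/3] z:[23/2,17] -> miss, prune

7 AABB tests over nodes [0, 5, 6, 4, 1, 2, 7]; 1 leaf entered; closest miss.

== RESULT ==
miss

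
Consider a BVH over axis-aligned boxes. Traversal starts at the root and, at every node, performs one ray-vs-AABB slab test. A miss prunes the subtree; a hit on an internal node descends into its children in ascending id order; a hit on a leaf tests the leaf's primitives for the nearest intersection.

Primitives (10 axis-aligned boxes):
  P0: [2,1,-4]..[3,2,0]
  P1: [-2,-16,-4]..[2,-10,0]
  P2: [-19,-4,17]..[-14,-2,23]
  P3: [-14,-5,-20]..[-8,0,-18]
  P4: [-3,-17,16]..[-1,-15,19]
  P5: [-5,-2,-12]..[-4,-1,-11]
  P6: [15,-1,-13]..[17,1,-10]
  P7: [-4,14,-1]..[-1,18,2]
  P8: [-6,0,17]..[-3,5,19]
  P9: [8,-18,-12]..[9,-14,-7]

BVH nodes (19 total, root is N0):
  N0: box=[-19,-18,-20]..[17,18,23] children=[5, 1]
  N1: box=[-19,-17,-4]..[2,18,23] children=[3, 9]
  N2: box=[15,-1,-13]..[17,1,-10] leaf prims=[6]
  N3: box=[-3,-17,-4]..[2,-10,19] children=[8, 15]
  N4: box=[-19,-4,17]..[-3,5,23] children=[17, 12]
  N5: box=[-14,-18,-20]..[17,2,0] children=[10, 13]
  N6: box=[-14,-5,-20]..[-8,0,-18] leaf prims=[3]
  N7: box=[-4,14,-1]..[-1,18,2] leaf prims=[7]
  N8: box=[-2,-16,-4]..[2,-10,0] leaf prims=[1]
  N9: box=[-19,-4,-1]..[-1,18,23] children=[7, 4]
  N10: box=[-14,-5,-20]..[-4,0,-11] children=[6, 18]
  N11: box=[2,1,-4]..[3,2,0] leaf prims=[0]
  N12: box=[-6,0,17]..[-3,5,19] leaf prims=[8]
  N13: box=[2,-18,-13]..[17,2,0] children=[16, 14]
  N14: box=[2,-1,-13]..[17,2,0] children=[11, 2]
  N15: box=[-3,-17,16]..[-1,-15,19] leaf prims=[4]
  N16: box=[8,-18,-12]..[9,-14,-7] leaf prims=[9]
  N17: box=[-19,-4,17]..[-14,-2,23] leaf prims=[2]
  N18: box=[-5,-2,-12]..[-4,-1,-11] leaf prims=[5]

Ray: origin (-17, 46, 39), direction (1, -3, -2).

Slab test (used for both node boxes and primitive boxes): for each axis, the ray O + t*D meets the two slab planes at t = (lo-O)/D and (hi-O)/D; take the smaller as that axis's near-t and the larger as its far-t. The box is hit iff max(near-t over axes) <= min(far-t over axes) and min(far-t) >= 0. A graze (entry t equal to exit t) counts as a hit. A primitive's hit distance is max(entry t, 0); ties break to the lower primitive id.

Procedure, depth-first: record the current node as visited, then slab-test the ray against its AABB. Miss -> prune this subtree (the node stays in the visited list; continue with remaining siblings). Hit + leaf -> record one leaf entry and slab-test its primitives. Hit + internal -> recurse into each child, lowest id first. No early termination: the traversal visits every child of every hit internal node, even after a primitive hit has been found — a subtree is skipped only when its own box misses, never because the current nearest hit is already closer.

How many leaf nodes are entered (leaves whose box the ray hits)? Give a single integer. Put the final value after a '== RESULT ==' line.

Trace the traversal:
N0 x:[-2,34] y:[28/3,64/3] z:[8,59/2] -> hit [28/3,64/3], descend [1, 5]
  N1 x:[-2,19] y:[28/3,21] z:[8,43/2] -> hit [28/3,19], descend [3, 9]
    N3 x:[14,19] y:[56/3,21] z:[10,43/2] -> hit [56/3,19], descend [8, 15]
      N8 x:[15,19] y:[56/3,62/3] z:[39/2,43/2] -> miss, prune
      N15 x:[14,16] y:[61/3,21] z:[10,23/2] -> miss, prune
    N9 x:[-2,16] y:[28/3,50/3] z:[8,20] -> hit [28/3,16], descend [4, 7]
      N4 x:[-2,14] y:[41/3,50/3] z:[8,11] -> miss, prune
      N7 x:[13,16] y:[28/3,32/3] z:[37/2,20] -> miss, prune
  N5 x:[3,34] y:[44/3,64/3] z:[39/2,59/2] -> hit [39/2,64/3], descend [10, 13]
    N10 x:[3,13] y:[46/3,17] z:[25,59/2] -> miss, prune
    N13 x:[19,34] y:[44/3,64/3] z:[39/2,26] -> hit [39/2,64/3], descend [14, 16]
      N14 x:[19,34] y:[44/3,47/3] z:[39/2,26] -> miss, prune
      N16 x:[25,26] y:[20,64/3] z:[23,51/2] -> miss, prune

Visited [0, 1, 3, 8, 15, 9, 4, 7, 5, 10, 13, 14, 16]. Tests: 13 box, 0 leaf. Nearest: miss.

== RESULT ==
0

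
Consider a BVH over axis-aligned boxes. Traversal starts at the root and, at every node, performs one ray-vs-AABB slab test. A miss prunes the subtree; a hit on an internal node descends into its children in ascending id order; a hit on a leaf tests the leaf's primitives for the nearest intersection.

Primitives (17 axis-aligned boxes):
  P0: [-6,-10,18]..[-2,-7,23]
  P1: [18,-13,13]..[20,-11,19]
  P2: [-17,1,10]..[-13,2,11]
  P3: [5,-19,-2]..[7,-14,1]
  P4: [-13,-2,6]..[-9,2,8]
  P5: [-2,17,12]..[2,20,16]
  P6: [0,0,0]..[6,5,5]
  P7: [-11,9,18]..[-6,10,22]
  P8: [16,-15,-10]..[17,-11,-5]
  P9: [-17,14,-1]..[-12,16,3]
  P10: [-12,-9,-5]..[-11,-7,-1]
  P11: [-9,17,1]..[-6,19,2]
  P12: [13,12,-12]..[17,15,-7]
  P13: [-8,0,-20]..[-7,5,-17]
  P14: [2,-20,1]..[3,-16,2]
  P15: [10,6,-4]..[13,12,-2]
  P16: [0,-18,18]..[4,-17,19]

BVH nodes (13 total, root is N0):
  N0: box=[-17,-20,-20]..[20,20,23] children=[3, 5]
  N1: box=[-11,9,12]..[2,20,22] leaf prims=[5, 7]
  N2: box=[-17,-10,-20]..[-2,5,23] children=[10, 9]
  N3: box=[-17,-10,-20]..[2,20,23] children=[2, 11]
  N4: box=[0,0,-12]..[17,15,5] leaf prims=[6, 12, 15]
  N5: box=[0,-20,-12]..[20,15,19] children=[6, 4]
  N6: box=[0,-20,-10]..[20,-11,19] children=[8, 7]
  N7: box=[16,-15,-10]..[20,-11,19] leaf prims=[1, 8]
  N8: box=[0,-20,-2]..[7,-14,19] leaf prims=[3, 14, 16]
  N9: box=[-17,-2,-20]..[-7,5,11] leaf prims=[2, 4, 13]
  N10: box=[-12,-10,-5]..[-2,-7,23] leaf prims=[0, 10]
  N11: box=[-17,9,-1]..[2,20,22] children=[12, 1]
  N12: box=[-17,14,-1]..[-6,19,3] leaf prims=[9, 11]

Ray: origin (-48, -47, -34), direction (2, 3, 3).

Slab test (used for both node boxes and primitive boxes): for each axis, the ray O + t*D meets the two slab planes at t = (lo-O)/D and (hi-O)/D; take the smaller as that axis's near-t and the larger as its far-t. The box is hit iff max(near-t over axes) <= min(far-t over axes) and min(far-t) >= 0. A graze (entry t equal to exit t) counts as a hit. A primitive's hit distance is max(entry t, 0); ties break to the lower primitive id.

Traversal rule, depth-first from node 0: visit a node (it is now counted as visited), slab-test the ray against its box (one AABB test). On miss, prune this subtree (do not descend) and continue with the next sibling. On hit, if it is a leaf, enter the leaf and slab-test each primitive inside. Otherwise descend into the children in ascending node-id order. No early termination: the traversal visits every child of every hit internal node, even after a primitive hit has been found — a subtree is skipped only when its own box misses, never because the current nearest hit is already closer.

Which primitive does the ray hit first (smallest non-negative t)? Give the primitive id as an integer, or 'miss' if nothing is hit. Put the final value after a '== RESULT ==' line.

Trace the traversal:
N0 x:[31/2,34] y:[9,67/3] z:[14/3,19] -> hit [31/2,19], descend [3, 5]
  N3 x:[31/2,25] y:[37/3,67/3] z:[14/3,19] -> hit [31/2,19], descend [2, 11]
    N2 x:[31/2,23] y:[37/3,52/3] z:[14/3,19] -> hit [31/2,52/3], descend [9, 10]
      N9 x:[31/2,41/2] y:[15,52/3] z:[14/3,15] -> miss, prune
      N10 x:[18,23] y:[37/3,40/3] z:[29/3,19] -> miss, prune
    N11 x:[31/2,25] y:[56/3,67/3] z:[11,56/3] -> hit [56/3,56/3], descend [1, 12]
      N1 x:[37/2,25] y:[56/3,67/3] z:[46/3,56/3] -> hit [56/3,56/3] leaf, test {P5(miss), P7@t=56/3}
      N12 x:[31/2,21] y:[61/3,22] z:[11,37/3] -> miss, prune
  N5 x:[24,34] y:[9,62/3] z:[22/3,53/3] -> miss, prune

9 AABB tests over nodes [0, 3, 2, 9, 10, 11, 1, 12, 5]; 1 leaf entered; closest P7.

== RESULT ==
7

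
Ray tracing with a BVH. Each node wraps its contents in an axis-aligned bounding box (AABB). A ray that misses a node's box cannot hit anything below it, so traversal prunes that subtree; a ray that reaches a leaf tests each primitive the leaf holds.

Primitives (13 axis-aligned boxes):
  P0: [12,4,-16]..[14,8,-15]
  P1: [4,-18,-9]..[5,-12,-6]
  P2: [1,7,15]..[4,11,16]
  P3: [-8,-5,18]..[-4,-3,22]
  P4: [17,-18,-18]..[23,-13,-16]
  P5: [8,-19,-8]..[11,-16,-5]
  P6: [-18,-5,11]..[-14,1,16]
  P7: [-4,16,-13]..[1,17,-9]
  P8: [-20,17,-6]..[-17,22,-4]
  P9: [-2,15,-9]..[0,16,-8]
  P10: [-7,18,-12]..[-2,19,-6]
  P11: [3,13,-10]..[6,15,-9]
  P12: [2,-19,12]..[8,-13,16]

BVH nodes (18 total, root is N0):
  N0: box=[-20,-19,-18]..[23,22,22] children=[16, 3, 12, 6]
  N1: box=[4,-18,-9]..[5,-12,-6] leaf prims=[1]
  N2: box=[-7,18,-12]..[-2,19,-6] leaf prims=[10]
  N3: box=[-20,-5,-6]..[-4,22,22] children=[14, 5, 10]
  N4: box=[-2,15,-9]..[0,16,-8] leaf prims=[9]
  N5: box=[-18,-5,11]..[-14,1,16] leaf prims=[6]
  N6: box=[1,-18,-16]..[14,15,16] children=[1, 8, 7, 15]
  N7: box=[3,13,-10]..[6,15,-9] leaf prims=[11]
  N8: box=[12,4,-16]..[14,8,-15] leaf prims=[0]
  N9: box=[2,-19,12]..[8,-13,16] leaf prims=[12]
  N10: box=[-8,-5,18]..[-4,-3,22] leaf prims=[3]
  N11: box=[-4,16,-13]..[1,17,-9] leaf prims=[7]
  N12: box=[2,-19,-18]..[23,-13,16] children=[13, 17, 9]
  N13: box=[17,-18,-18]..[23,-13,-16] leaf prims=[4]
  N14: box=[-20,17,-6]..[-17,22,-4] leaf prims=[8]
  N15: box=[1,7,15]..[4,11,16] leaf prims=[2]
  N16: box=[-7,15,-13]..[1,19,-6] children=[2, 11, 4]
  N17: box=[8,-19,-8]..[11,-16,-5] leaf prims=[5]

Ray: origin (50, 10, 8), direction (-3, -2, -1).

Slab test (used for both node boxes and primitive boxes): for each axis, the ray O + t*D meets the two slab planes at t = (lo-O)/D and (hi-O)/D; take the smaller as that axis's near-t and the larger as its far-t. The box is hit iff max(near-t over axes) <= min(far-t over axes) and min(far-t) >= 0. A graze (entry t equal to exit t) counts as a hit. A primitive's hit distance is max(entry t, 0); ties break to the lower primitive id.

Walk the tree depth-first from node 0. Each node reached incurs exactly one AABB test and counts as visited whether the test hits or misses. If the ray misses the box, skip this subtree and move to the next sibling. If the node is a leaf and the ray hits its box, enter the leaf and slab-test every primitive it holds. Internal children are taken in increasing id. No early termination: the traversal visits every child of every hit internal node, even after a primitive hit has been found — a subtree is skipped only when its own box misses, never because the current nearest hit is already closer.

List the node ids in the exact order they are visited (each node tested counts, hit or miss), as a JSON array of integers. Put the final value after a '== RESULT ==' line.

Walk:
N0 x:[9,70/3] y:[-6,29/2] z:[-14,26] -> hit [9,29/2], descend [3, 6, 12, 16]
  N3 x:[18,70/3] y:[-6,15/2] z:[-14,14] -> miss, prune
  N6 x:[12,49/3] y:[-5/2,14] z:[-8,24] -> hit [12,14], descend [1, 7, 8, 15]
    N1 x:[15,46/3] y:[11,14] z:[14,17] -> miss, prune
    N7 x:[44/3,47/3] y:[-5/2,-3/2] z:[17,18] -> miss, prune
    N8 x:[12,38/3] y:[1,3] z:[23,24] -> miss, prune
    N15 x:[46/3,49/3] y:[-1/2,3/2] z:[-8,-7] -> miss, prune
  N12 x:[9,16] y:[23/2,29/2] z:[-8,26] -> hit [23/2,29/2], descend [9, 13, 17]
    N9 x:[14,16] y:[23/2,29/2] z:[-8,-4] -> miss, prune
    N13 x:[9,11] y:[23/2,14] z:[24,26] -> miss, prune
    N17 x:[13,14] y:[13,29/2] z:[13,16] -> hit [13,14] leaf, test {P5@t=13}
  N16 x:[49/3,19] y:[-9/2,-5/2] z:[14,21] -> miss, prune

Visited [0, 3, 6, 1, 7, 8, 15, 12, 9, 13, 17, 16]. Tests: 12 box, 1 leaf. Nearest: P5.

== RESULT ==
[0, 3, 6, 1, 7, 8, 15, 12, 9, 13, 17, 16]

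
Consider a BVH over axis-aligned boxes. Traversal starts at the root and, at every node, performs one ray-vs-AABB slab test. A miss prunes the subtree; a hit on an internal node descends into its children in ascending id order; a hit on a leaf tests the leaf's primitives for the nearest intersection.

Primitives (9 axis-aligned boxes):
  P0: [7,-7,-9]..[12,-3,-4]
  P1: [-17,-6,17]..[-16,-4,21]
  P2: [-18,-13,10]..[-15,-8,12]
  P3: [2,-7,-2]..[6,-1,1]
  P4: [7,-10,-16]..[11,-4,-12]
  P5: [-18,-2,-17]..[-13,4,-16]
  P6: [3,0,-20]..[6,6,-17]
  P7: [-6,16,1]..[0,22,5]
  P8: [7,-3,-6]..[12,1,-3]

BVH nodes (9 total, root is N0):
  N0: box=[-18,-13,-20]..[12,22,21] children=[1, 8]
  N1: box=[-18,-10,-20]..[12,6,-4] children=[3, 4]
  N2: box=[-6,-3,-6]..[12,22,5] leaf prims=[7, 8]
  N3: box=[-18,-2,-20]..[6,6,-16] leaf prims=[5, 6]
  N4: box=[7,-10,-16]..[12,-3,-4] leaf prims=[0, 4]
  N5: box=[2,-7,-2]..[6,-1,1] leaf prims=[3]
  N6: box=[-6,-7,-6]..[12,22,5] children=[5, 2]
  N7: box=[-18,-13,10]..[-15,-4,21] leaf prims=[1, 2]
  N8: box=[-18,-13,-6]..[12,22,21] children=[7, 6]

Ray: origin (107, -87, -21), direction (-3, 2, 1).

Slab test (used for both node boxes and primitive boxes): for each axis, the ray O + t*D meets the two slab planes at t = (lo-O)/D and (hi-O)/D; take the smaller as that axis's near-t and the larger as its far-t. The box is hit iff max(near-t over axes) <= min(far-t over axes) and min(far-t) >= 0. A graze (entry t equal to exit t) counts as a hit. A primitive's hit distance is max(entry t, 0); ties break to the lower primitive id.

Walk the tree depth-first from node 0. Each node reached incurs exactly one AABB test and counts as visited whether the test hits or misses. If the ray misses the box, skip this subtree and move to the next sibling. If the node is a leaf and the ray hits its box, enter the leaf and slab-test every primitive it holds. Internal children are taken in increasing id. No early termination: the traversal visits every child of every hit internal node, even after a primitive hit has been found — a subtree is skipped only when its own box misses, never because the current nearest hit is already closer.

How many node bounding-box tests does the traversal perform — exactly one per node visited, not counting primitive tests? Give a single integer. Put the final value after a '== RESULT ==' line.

Walk:
N0 x:[95/3,125/3] y:[37,109/2] z:[1,42] -> hit [37,125/3], descend [1, 8]
  N1 x:[95/3,125/3] y:[77/2,93/2] z:[1,17] -> miss, prune
  N8 x:[95/3,125/3] y:[37,109/2] z:[15,42] -> hit [37,125/3], descend [6, 7]
    N6 x:[95/3,113/3] y:[40,109/2] z:[15,26] -> miss, prune
    N7 x:[122/3,125/3] y:[37,83/2] z:[31,42] -> hit [122/3,83/2] leaf, test {P1@t=41, P2(miss)}

Summary -> nodes [0, 1, 8, 6, 7]; box-tests=5; leaf-entries=1; first=P1

== RESULT ==
5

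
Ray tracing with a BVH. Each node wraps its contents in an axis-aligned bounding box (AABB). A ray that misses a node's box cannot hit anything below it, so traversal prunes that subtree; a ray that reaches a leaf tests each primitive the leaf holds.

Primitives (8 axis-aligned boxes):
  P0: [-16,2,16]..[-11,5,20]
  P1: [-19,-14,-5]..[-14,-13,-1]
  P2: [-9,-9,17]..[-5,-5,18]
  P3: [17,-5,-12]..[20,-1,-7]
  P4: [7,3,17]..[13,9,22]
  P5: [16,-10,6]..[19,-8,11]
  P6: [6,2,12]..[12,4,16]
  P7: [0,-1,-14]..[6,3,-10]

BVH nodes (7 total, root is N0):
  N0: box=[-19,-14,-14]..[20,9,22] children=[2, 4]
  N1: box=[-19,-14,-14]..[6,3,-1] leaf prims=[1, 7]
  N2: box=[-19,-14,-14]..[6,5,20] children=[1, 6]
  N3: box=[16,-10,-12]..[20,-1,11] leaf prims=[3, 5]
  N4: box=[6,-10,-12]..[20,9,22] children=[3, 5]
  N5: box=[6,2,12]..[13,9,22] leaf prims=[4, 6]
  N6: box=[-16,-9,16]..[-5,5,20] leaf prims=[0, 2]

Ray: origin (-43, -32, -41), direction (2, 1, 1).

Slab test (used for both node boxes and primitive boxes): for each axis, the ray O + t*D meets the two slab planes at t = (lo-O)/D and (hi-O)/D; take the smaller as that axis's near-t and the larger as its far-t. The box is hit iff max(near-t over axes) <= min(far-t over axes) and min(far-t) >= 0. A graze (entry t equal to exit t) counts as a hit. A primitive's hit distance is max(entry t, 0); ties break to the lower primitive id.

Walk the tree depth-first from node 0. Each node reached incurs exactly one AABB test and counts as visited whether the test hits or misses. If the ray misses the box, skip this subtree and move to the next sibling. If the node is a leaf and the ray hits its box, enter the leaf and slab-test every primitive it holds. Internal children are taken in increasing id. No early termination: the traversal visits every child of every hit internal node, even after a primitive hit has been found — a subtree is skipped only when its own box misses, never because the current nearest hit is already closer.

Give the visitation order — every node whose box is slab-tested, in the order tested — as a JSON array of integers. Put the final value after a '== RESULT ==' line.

Trace the traversal:
N0 x:[12,63/2] y:[18,41] z:[27,63] -> hit [27,63/2], descend [2, 4]
  N2 x:[12,49/2] y:[18,37] z:[27,61] -> miss, prune
  N4 x:[49/2,63/2] y:[22,41] z:[29,63] -> hit [29,63/2], descend [3, 5]
    N3 x:[59/2,63/2] y:[22,31] z:[29,52] -> hit [59/2,31] leaf, test {P3@t=30, P5(miss)}
    N5 x:[49/2,28] y:[34,41] z:[53,63] -> miss, prune

order=[0, 2, 4, 3, 5]  |boxes|=5  |leaves|=1  hit=P3

== RESULT ==
[0, 2, 4, 3, 5]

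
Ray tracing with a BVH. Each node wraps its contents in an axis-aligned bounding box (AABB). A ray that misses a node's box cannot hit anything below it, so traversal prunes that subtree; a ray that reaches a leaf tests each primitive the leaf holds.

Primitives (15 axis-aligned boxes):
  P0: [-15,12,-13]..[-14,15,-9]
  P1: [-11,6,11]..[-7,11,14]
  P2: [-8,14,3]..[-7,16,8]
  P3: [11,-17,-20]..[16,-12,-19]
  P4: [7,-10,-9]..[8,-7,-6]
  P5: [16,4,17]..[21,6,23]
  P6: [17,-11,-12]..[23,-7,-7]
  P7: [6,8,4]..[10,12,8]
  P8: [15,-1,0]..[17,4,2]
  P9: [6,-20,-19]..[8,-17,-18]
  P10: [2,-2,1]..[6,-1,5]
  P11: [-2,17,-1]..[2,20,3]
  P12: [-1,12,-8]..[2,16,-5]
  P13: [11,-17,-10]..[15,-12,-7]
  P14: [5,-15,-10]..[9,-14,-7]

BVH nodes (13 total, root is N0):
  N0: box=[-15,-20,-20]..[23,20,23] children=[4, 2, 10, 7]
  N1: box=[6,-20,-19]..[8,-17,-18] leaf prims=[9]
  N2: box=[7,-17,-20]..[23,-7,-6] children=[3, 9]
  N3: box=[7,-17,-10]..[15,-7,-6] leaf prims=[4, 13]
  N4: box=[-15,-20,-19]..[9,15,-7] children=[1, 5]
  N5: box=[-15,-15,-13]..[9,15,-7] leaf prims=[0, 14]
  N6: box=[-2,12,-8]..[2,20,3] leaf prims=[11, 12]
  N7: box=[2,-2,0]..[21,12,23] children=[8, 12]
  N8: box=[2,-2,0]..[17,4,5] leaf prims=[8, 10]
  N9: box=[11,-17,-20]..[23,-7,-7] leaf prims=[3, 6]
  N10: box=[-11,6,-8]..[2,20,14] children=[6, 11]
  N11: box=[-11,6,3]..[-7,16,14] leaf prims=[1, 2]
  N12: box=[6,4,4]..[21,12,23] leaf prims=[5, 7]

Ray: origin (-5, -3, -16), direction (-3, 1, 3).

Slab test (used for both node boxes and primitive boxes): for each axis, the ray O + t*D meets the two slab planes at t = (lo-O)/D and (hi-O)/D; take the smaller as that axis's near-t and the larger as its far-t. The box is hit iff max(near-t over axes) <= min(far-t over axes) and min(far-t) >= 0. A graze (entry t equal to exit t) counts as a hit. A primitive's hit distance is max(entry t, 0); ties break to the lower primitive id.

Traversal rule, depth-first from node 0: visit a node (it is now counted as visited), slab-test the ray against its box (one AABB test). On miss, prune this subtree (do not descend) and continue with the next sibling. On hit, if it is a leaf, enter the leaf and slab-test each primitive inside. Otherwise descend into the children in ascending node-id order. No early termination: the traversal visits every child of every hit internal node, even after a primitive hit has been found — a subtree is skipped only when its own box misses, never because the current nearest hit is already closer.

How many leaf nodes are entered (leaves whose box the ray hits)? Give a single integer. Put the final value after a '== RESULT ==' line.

Walk:
N0 x:[-28/3,10/3] y:[-17,23] z:[-4/3,13] -> hit [-4/3,10/3], descend [2, 4, 7, 10]
  N2 x:[-28/3,-4] y:[-14,-4] z:[-4/3,10/3] -> miss, prune
  N4 x:[-14/3,10/3] y:[-17,18] z:[-1,3] -> hit [-1,3], descend [1, 5]
    N1 x:[-13/3,-11/3] y:[-17,-14] z:[-1,-2/3] -> miss, prune
    N5 x:[-14/3,10/3] y:[-12,18] z:[1,3] -> hit [1,3] leaf, test {P0(miss), P14(miss)}
  N7 x:[-26/3,-7/3] y:[1,15] z:[16/3,13] -> miss, prune
  N10 x:[-7/3,2] y:[9,23] z:[8/3,10] -> miss, prune

order=[0, 2, 4, 1, 5, 7, 10]  |boxes|=7  |leaves|=1  hit=miss

== RESULT ==
1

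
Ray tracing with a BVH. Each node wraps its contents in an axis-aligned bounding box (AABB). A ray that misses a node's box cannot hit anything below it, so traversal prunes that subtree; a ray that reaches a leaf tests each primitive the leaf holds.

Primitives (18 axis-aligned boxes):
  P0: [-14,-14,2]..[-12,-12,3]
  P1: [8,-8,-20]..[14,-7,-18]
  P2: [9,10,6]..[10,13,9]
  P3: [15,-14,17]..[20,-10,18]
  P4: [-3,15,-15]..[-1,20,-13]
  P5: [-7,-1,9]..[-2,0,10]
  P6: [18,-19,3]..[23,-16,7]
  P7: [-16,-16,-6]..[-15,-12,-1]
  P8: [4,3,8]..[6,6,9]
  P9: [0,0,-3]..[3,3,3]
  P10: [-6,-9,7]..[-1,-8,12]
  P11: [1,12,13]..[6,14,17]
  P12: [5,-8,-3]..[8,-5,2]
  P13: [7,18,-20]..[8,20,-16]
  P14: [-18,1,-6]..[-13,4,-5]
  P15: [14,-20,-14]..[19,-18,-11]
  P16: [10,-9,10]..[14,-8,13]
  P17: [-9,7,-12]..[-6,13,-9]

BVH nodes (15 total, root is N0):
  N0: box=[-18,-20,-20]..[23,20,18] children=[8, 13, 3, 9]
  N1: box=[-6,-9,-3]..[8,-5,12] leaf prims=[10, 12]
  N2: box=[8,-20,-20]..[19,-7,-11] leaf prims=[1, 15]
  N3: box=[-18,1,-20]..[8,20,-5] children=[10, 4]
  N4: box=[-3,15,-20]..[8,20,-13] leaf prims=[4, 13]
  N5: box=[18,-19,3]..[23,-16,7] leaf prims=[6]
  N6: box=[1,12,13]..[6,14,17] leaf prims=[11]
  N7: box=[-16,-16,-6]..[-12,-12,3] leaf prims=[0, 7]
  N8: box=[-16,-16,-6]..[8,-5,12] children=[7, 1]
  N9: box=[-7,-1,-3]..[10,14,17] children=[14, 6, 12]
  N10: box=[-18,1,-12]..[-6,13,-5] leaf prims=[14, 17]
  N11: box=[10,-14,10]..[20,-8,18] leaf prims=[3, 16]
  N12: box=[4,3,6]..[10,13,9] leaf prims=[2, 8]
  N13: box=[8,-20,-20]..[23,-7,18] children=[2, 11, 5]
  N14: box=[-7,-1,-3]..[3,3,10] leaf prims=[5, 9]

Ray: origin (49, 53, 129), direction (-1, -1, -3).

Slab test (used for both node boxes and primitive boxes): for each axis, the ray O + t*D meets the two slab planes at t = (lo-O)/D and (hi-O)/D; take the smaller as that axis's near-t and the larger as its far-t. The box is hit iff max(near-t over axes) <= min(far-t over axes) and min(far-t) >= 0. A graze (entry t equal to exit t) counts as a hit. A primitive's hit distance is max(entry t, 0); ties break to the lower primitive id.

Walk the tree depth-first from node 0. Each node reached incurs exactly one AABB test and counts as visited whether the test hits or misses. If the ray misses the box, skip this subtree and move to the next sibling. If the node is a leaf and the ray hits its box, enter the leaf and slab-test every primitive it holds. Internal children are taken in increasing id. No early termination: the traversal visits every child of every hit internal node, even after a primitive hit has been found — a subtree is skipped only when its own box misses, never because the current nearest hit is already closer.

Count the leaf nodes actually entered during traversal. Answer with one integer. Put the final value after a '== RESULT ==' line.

Walk:
N0 x:[26,67] y:[33,73] z:[37,149/3] -> hit [37,149/3], descend [3, 8, 9, 13]
  N3 x:[41,67] y:[33,52] z:[134/3,149/3] -> hit [134/3,149/3], descend [4, 10]
    N4 x:[41,52] y:[33,38] z:[142/3,149/3] -> miss, prune
    N10 x:[55,67] y:[40,52] z:[134/3,47] -> miss, prune
  N8 x:[41,65] y:[58,69] z:[39,45] -> miss, prune
  N9 x:[39,56] y:[39,54] z:[112/3,44] -> hit [39,44], descend [6, 12, 14]
    N6 x:[43,48] y:[39,41] z:[112/3,116/3] -> miss, prune
    N12 x:[39,45] y:[40,50] z:[40,41] -> hit [40,41] leaf, test {P2@t=40, P8(miss)}
    N14 x:[46,56] y:[50,54] z:[119/3,44] -> miss, prune
  N13 x:[26,41] y:[60,73] z:[37,149/3] -> miss, prune

Visited [0, 3, 4, 10, 8, 9, 6, 12, 14, 13]. Tests: 10 box, 1 leaf. Nearest: P2.

== RESULT ==
1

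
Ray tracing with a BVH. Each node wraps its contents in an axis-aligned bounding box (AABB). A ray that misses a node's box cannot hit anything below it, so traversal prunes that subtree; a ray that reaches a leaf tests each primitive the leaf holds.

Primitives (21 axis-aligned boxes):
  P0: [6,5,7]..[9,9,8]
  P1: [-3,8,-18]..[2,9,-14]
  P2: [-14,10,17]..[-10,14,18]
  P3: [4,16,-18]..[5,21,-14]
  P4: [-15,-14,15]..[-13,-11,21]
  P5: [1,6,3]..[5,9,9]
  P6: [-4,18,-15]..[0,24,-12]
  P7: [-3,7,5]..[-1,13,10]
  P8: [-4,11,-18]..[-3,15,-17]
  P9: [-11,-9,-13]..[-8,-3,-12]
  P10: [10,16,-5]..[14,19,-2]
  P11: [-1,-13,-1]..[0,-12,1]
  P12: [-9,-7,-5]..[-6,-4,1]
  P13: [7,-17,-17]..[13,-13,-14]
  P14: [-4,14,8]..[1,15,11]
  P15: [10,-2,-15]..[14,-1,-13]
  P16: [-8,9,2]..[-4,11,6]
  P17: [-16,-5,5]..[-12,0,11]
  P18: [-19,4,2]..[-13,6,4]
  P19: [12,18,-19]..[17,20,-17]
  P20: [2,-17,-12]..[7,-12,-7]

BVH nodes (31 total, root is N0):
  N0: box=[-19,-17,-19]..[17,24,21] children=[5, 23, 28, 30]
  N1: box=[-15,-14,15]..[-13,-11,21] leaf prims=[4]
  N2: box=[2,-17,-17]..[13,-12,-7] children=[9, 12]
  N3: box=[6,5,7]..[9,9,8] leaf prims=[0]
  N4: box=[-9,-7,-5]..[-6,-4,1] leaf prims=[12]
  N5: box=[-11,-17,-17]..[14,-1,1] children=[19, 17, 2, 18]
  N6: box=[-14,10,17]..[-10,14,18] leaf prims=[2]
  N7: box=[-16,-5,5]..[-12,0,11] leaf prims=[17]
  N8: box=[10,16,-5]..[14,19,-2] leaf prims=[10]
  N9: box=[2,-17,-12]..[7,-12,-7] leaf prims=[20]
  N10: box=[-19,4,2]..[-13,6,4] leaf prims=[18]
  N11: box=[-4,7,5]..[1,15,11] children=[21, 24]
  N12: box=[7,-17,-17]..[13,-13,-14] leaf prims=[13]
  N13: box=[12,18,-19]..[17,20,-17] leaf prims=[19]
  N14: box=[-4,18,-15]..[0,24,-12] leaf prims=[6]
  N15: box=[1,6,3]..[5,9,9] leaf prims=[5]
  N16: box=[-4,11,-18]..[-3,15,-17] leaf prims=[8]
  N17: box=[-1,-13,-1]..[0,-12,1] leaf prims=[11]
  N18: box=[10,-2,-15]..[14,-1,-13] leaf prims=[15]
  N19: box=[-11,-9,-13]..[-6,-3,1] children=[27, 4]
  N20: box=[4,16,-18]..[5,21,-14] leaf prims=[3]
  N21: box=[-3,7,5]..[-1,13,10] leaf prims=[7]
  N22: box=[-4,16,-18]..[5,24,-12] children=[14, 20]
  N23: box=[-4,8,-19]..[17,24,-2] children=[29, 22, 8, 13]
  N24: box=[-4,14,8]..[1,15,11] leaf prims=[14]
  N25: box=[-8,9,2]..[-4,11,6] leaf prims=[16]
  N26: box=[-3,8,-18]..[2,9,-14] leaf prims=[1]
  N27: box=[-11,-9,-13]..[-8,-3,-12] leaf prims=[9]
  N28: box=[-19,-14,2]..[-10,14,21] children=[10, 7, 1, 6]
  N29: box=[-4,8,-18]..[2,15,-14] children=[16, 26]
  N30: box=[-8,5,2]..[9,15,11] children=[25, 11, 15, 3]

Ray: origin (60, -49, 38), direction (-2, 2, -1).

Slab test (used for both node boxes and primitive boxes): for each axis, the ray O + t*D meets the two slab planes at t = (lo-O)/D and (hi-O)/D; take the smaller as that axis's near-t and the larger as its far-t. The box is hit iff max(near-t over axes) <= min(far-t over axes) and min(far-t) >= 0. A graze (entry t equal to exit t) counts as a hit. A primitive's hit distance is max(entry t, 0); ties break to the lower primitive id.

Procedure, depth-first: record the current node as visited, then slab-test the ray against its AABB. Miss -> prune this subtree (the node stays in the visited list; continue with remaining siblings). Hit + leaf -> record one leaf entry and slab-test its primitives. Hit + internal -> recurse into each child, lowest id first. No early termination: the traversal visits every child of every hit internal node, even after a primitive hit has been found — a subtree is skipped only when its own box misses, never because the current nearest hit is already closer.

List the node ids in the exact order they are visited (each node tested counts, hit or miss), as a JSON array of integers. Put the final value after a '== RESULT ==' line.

Traverse from the root:
N0 x:[43/2,79/2] y:[16,73/2] z:[17,57] -> hit [43/2,73/2], descend [5, 23, 28, 30]
  N5 x:[23,71/2] y:[16,24] z:[37,55] -> miss, prune
  N23 x:[43/2,32] y:[57/2,73/2] z:[40,57] -> miss, prune
  N28 x:[35,79/2] y:[35/2,63/2] z:[17,36] -> miss, prune
  N30 x:[51/2,34] y:[27,32] z:[27,36] -> hit [27,32], descend [3, 11, 15, 25]
    N3 x:[51/2,27] y:[27,29] z:[30,31] -> miss, prune
    N11 x:[59/2,32] y:[28,32] z:[27,33] -> hit [59/2,32], descend [21, 24]
      N21 x:[61/2,63/2] y:[28,31] z:[28,33] -> hit [61/2,31] leaf, test {P7@t=61/2}
      N24 x:[59/2,32] y:[63/2,32] z:[27,30] -> miss, prune
    N15 x:[55/2,59/2] y:[55/2,29] z:[29,35] -> hit [29,29] leaf, test {P5@t=29}
    N25 x:[32,34] y:[29,30] z:[32,36] -> miss, prune

Summary -> nodes [0, 5, 23, 28, 30, 3, 11, 21, 24, 15, 25]; box-tests=11; leaf-entries=2; first=P5

== RESULT ==
[0, 5, 23, 28, 30, 3, 11, 21, 24, 15, 25]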